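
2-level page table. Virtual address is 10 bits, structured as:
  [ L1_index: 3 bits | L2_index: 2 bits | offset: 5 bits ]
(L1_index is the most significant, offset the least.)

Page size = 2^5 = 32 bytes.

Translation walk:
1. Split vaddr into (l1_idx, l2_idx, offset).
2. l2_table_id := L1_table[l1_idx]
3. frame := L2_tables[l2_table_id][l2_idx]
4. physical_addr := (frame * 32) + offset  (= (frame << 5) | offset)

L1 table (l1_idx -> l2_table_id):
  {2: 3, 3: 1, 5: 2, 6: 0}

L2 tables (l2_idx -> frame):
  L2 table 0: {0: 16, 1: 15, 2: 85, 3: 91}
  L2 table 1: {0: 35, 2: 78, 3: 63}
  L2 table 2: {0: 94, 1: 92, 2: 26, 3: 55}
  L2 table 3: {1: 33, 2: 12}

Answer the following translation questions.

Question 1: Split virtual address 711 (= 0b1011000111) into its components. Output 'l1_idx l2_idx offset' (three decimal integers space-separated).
Answer: 5 2 7

Derivation:
vaddr = 711 = 0b1011000111
  top 3 bits -> l1_idx = 5
  next 2 bits -> l2_idx = 2
  bottom 5 bits -> offset = 7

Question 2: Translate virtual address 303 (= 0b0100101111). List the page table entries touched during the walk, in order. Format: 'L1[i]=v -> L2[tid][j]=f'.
Answer: L1[2]=3 -> L2[3][1]=33

Derivation:
vaddr = 303 = 0b0100101111
Split: l1_idx=2, l2_idx=1, offset=15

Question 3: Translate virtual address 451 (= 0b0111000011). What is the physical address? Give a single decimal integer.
vaddr = 451 = 0b0111000011
Split: l1_idx=3, l2_idx=2, offset=3
L1[3] = 1
L2[1][2] = 78
paddr = 78 * 32 + 3 = 2499

Answer: 2499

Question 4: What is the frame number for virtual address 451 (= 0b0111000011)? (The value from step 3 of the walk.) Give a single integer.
Answer: 78

Derivation:
vaddr = 451: l1_idx=3, l2_idx=2
L1[3] = 1; L2[1][2] = 78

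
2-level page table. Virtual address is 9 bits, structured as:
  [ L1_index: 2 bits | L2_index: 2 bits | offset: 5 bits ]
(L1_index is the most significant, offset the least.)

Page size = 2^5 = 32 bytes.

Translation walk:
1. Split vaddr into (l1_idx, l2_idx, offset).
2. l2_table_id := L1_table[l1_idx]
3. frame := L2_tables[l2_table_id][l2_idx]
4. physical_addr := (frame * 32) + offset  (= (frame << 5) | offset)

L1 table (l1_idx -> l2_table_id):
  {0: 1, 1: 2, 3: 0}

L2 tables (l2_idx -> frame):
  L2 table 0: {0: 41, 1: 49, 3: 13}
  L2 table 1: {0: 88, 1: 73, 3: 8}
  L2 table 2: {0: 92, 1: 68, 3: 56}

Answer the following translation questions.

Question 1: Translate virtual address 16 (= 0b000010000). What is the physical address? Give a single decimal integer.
Answer: 2832

Derivation:
vaddr = 16 = 0b000010000
Split: l1_idx=0, l2_idx=0, offset=16
L1[0] = 1
L2[1][0] = 88
paddr = 88 * 32 + 16 = 2832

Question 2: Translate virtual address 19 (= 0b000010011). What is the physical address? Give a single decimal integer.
Answer: 2835

Derivation:
vaddr = 19 = 0b000010011
Split: l1_idx=0, l2_idx=0, offset=19
L1[0] = 1
L2[1][0] = 88
paddr = 88 * 32 + 19 = 2835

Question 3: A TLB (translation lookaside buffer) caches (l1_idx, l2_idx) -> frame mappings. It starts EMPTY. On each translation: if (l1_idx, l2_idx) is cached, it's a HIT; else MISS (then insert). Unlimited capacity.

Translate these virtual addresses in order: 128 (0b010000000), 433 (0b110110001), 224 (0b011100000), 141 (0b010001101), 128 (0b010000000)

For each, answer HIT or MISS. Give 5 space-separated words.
Answer: MISS MISS MISS HIT HIT

Derivation:
vaddr=128: (1,0) not in TLB -> MISS, insert
vaddr=433: (3,1) not in TLB -> MISS, insert
vaddr=224: (1,3) not in TLB -> MISS, insert
vaddr=141: (1,0) in TLB -> HIT
vaddr=128: (1,0) in TLB -> HIT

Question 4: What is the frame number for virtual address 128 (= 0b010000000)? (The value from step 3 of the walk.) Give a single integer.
vaddr = 128: l1_idx=1, l2_idx=0
L1[1] = 2; L2[2][0] = 92

Answer: 92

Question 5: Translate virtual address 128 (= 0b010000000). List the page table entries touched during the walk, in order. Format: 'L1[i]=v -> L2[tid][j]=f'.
vaddr = 128 = 0b010000000
Split: l1_idx=1, l2_idx=0, offset=0

Answer: L1[1]=2 -> L2[2][0]=92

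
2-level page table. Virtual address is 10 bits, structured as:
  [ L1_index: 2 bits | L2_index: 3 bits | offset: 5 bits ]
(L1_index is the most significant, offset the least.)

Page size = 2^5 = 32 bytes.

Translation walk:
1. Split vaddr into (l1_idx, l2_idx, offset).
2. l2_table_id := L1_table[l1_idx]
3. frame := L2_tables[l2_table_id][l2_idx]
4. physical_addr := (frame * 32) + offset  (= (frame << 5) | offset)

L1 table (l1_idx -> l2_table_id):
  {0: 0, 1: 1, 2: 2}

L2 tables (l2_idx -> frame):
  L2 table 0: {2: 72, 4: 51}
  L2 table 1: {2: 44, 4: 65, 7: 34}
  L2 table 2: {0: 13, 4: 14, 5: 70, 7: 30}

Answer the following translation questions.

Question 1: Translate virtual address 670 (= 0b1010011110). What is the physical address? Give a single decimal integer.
Answer: 478

Derivation:
vaddr = 670 = 0b1010011110
Split: l1_idx=2, l2_idx=4, offset=30
L1[2] = 2
L2[2][4] = 14
paddr = 14 * 32 + 30 = 478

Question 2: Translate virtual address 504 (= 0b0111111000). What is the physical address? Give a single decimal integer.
vaddr = 504 = 0b0111111000
Split: l1_idx=1, l2_idx=7, offset=24
L1[1] = 1
L2[1][7] = 34
paddr = 34 * 32 + 24 = 1112

Answer: 1112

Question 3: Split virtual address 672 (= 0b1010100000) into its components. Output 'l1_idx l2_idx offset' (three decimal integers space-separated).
Answer: 2 5 0

Derivation:
vaddr = 672 = 0b1010100000
  top 2 bits -> l1_idx = 2
  next 3 bits -> l2_idx = 5
  bottom 5 bits -> offset = 0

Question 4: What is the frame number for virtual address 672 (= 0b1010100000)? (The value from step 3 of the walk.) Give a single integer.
Answer: 70

Derivation:
vaddr = 672: l1_idx=2, l2_idx=5
L1[2] = 2; L2[2][5] = 70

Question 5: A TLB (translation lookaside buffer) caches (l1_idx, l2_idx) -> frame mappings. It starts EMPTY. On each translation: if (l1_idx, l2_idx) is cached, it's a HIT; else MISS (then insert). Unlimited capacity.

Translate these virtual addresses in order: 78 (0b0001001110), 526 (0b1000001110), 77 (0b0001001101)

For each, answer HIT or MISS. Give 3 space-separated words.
vaddr=78: (0,2) not in TLB -> MISS, insert
vaddr=526: (2,0) not in TLB -> MISS, insert
vaddr=77: (0,2) in TLB -> HIT

Answer: MISS MISS HIT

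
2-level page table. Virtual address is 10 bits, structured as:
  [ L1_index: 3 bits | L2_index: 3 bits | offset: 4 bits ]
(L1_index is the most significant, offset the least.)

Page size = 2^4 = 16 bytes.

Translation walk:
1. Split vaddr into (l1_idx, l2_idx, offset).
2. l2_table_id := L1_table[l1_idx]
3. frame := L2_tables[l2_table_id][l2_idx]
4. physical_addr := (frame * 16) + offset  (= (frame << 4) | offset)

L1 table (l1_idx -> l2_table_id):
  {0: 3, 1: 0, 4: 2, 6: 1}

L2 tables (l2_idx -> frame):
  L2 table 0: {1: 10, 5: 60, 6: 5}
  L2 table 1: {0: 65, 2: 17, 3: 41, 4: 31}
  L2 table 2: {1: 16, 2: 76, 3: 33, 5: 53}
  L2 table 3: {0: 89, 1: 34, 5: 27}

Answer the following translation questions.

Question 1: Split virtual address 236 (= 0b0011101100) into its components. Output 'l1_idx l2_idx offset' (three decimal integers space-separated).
Answer: 1 6 12

Derivation:
vaddr = 236 = 0b0011101100
  top 3 bits -> l1_idx = 1
  next 3 bits -> l2_idx = 6
  bottom 4 bits -> offset = 12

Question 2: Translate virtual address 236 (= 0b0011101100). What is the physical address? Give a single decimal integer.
vaddr = 236 = 0b0011101100
Split: l1_idx=1, l2_idx=6, offset=12
L1[1] = 0
L2[0][6] = 5
paddr = 5 * 16 + 12 = 92

Answer: 92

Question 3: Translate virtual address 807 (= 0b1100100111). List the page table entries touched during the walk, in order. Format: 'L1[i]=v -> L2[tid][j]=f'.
vaddr = 807 = 0b1100100111
Split: l1_idx=6, l2_idx=2, offset=7

Answer: L1[6]=1 -> L2[1][2]=17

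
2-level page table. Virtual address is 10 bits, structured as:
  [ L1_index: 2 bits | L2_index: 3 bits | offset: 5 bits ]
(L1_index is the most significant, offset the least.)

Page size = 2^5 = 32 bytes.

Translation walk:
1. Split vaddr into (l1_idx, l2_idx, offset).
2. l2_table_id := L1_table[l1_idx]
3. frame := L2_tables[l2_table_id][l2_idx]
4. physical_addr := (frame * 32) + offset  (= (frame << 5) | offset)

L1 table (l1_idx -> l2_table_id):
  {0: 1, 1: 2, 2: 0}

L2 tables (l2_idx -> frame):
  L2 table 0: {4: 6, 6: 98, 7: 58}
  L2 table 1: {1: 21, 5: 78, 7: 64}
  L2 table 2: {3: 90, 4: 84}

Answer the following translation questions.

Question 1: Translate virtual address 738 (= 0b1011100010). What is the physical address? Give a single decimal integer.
Answer: 1858

Derivation:
vaddr = 738 = 0b1011100010
Split: l1_idx=2, l2_idx=7, offset=2
L1[2] = 0
L2[0][7] = 58
paddr = 58 * 32 + 2 = 1858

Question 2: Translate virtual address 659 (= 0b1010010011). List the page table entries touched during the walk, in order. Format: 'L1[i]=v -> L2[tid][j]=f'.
Answer: L1[2]=0 -> L2[0][4]=6

Derivation:
vaddr = 659 = 0b1010010011
Split: l1_idx=2, l2_idx=4, offset=19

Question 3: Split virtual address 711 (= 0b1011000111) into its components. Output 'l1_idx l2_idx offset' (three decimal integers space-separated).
Answer: 2 6 7

Derivation:
vaddr = 711 = 0b1011000111
  top 2 bits -> l1_idx = 2
  next 3 bits -> l2_idx = 6
  bottom 5 bits -> offset = 7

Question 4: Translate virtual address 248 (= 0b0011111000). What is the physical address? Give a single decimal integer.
vaddr = 248 = 0b0011111000
Split: l1_idx=0, l2_idx=7, offset=24
L1[0] = 1
L2[1][7] = 64
paddr = 64 * 32 + 24 = 2072

Answer: 2072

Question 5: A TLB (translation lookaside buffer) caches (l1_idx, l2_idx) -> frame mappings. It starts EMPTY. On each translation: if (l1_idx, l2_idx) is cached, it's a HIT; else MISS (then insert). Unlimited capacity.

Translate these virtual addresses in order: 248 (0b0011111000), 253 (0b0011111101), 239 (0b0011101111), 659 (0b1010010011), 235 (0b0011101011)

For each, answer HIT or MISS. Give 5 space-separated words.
vaddr=248: (0,7) not in TLB -> MISS, insert
vaddr=253: (0,7) in TLB -> HIT
vaddr=239: (0,7) in TLB -> HIT
vaddr=659: (2,4) not in TLB -> MISS, insert
vaddr=235: (0,7) in TLB -> HIT

Answer: MISS HIT HIT MISS HIT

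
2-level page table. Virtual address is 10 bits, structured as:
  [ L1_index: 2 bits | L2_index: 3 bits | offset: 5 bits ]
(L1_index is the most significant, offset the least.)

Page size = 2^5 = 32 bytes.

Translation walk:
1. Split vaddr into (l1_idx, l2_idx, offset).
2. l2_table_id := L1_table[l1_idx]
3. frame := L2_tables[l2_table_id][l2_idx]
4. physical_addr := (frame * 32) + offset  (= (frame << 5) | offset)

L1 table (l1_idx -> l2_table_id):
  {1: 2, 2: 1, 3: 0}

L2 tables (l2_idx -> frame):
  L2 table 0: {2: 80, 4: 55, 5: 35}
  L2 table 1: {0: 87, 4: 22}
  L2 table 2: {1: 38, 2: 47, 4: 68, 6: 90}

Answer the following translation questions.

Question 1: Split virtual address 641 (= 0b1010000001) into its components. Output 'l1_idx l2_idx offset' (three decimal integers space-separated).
vaddr = 641 = 0b1010000001
  top 2 bits -> l1_idx = 2
  next 3 bits -> l2_idx = 4
  bottom 5 bits -> offset = 1

Answer: 2 4 1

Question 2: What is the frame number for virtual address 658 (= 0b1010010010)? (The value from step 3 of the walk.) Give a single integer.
Answer: 22

Derivation:
vaddr = 658: l1_idx=2, l2_idx=4
L1[2] = 1; L2[1][4] = 22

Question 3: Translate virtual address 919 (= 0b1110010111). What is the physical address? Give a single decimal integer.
Answer: 1783

Derivation:
vaddr = 919 = 0b1110010111
Split: l1_idx=3, l2_idx=4, offset=23
L1[3] = 0
L2[0][4] = 55
paddr = 55 * 32 + 23 = 1783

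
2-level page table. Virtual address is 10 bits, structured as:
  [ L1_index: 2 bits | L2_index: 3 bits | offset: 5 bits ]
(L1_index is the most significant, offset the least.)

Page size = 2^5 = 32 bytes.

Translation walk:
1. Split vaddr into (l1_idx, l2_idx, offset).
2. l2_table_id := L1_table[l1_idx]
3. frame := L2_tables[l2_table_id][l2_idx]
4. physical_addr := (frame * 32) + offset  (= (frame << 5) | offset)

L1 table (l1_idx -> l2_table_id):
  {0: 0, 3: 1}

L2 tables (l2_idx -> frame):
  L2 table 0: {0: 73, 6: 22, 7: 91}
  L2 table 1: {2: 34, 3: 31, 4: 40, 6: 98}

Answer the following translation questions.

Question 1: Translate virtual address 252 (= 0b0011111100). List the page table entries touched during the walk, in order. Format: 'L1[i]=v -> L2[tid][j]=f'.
vaddr = 252 = 0b0011111100
Split: l1_idx=0, l2_idx=7, offset=28

Answer: L1[0]=0 -> L2[0][7]=91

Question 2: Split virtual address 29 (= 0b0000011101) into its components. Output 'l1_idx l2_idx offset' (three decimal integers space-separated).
vaddr = 29 = 0b0000011101
  top 2 bits -> l1_idx = 0
  next 3 bits -> l2_idx = 0
  bottom 5 bits -> offset = 29

Answer: 0 0 29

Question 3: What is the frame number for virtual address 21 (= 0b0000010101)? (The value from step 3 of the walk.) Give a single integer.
Answer: 73

Derivation:
vaddr = 21: l1_idx=0, l2_idx=0
L1[0] = 0; L2[0][0] = 73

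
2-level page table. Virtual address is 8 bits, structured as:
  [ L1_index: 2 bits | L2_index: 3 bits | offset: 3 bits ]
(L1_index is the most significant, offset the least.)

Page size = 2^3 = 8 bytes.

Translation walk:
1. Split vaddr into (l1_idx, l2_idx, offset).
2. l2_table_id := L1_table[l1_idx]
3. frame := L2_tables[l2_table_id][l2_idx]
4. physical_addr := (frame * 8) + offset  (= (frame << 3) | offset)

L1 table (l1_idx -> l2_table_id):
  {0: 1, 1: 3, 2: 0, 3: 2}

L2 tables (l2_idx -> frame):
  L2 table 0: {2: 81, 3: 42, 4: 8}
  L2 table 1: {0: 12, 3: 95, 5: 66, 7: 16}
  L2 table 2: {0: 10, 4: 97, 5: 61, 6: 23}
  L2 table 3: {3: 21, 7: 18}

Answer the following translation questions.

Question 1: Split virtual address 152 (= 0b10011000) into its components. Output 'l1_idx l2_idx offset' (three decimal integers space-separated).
vaddr = 152 = 0b10011000
  top 2 bits -> l1_idx = 2
  next 3 bits -> l2_idx = 3
  bottom 3 bits -> offset = 0

Answer: 2 3 0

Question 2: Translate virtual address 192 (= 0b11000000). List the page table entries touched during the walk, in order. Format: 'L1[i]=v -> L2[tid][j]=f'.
vaddr = 192 = 0b11000000
Split: l1_idx=3, l2_idx=0, offset=0

Answer: L1[3]=2 -> L2[2][0]=10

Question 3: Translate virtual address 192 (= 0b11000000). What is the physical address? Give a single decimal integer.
vaddr = 192 = 0b11000000
Split: l1_idx=3, l2_idx=0, offset=0
L1[3] = 2
L2[2][0] = 10
paddr = 10 * 8 + 0 = 80

Answer: 80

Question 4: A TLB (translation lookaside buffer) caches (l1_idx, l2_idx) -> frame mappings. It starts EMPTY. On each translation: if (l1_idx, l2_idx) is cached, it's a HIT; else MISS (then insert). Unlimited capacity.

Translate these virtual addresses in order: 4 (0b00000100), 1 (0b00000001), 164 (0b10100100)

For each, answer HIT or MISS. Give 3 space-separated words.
vaddr=4: (0,0) not in TLB -> MISS, insert
vaddr=1: (0,0) in TLB -> HIT
vaddr=164: (2,4) not in TLB -> MISS, insert

Answer: MISS HIT MISS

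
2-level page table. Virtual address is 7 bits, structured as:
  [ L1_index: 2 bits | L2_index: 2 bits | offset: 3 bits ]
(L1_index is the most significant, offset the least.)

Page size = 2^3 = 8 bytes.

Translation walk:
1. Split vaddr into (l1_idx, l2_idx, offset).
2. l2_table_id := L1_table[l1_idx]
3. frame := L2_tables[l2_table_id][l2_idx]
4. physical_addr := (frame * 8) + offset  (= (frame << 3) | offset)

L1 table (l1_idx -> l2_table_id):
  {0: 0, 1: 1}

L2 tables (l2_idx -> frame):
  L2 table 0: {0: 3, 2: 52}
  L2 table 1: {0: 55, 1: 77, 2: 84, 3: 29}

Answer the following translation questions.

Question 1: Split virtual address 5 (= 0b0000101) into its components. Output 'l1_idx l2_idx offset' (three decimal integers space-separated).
vaddr = 5 = 0b0000101
  top 2 bits -> l1_idx = 0
  next 2 bits -> l2_idx = 0
  bottom 3 bits -> offset = 5

Answer: 0 0 5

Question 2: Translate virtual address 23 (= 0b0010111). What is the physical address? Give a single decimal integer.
Answer: 423

Derivation:
vaddr = 23 = 0b0010111
Split: l1_idx=0, l2_idx=2, offset=7
L1[0] = 0
L2[0][2] = 52
paddr = 52 * 8 + 7 = 423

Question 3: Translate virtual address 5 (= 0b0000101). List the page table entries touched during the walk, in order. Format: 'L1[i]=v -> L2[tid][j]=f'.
Answer: L1[0]=0 -> L2[0][0]=3

Derivation:
vaddr = 5 = 0b0000101
Split: l1_idx=0, l2_idx=0, offset=5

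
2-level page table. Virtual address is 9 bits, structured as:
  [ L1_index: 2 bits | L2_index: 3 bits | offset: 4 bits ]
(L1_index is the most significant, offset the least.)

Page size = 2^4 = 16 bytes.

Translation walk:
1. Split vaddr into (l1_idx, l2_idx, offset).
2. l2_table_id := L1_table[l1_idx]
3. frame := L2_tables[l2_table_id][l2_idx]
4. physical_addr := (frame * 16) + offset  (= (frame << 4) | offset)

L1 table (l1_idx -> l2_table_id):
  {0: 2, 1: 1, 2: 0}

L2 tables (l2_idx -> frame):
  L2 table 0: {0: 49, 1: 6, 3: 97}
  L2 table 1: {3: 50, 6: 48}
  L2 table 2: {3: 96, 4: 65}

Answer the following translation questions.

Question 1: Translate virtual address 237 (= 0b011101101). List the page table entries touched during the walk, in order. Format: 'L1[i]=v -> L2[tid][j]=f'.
vaddr = 237 = 0b011101101
Split: l1_idx=1, l2_idx=6, offset=13

Answer: L1[1]=1 -> L2[1][6]=48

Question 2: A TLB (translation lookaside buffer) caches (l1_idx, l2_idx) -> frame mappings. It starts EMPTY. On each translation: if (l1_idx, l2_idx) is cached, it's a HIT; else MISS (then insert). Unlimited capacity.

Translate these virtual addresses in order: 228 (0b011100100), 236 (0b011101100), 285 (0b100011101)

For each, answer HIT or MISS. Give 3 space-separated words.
Answer: MISS HIT MISS

Derivation:
vaddr=228: (1,6) not in TLB -> MISS, insert
vaddr=236: (1,6) in TLB -> HIT
vaddr=285: (2,1) not in TLB -> MISS, insert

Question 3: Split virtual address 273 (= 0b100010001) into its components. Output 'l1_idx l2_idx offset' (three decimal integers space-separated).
vaddr = 273 = 0b100010001
  top 2 bits -> l1_idx = 2
  next 3 bits -> l2_idx = 1
  bottom 4 bits -> offset = 1

Answer: 2 1 1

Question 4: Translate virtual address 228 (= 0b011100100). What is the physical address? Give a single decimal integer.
vaddr = 228 = 0b011100100
Split: l1_idx=1, l2_idx=6, offset=4
L1[1] = 1
L2[1][6] = 48
paddr = 48 * 16 + 4 = 772

Answer: 772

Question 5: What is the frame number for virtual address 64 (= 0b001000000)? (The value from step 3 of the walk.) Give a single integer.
vaddr = 64: l1_idx=0, l2_idx=4
L1[0] = 2; L2[2][4] = 65

Answer: 65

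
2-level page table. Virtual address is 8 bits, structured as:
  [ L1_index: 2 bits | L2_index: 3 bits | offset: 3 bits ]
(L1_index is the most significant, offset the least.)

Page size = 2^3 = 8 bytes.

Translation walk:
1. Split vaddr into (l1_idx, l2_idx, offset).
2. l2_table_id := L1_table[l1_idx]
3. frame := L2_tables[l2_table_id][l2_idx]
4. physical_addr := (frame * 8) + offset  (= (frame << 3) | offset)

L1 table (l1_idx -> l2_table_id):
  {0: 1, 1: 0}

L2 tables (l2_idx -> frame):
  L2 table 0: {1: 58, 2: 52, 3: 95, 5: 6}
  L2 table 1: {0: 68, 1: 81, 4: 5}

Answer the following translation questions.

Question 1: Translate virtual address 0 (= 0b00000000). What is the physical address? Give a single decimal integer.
Answer: 544

Derivation:
vaddr = 0 = 0b00000000
Split: l1_idx=0, l2_idx=0, offset=0
L1[0] = 1
L2[1][0] = 68
paddr = 68 * 8 + 0 = 544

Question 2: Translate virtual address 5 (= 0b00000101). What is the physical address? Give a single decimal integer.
Answer: 549

Derivation:
vaddr = 5 = 0b00000101
Split: l1_idx=0, l2_idx=0, offset=5
L1[0] = 1
L2[1][0] = 68
paddr = 68 * 8 + 5 = 549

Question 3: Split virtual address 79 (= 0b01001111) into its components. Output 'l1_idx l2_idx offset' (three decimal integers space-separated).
vaddr = 79 = 0b01001111
  top 2 bits -> l1_idx = 1
  next 3 bits -> l2_idx = 1
  bottom 3 bits -> offset = 7

Answer: 1 1 7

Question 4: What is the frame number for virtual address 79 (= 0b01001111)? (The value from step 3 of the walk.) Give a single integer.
vaddr = 79: l1_idx=1, l2_idx=1
L1[1] = 0; L2[0][1] = 58

Answer: 58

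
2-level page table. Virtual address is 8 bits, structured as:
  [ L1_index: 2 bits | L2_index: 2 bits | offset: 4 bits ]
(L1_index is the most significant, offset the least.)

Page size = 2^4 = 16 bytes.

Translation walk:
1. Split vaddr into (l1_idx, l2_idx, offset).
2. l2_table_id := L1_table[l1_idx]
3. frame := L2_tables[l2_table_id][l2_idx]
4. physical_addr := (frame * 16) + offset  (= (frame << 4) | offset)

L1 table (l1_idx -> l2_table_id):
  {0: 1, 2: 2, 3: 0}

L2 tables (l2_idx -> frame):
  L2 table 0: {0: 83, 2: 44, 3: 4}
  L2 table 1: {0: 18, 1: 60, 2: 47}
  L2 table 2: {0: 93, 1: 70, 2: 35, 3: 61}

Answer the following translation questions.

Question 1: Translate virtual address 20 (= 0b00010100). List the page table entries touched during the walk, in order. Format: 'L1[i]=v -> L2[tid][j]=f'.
vaddr = 20 = 0b00010100
Split: l1_idx=0, l2_idx=1, offset=4

Answer: L1[0]=1 -> L2[1][1]=60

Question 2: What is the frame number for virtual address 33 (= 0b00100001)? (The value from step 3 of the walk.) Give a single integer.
vaddr = 33: l1_idx=0, l2_idx=2
L1[0] = 1; L2[1][2] = 47

Answer: 47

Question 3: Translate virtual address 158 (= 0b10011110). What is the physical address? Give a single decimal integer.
Answer: 1134

Derivation:
vaddr = 158 = 0b10011110
Split: l1_idx=2, l2_idx=1, offset=14
L1[2] = 2
L2[2][1] = 70
paddr = 70 * 16 + 14 = 1134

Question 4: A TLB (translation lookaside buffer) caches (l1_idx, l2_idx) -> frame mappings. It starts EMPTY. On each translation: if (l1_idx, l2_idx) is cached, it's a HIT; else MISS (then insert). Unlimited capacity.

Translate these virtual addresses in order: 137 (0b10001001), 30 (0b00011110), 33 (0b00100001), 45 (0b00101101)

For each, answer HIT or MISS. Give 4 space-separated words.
vaddr=137: (2,0) not in TLB -> MISS, insert
vaddr=30: (0,1) not in TLB -> MISS, insert
vaddr=33: (0,2) not in TLB -> MISS, insert
vaddr=45: (0,2) in TLB -> HIT

Answer: MISS MISS MISS HIT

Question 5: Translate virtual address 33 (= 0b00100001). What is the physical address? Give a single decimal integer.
Answer: 753

Derivation:
vaddr = 33 = 0b00100001
Split: l1_idx=0, l2_idx=2, offset=1
L1[0] = 1
L2[1][2] = 47
paddr = 47 * 16 + 1 = 753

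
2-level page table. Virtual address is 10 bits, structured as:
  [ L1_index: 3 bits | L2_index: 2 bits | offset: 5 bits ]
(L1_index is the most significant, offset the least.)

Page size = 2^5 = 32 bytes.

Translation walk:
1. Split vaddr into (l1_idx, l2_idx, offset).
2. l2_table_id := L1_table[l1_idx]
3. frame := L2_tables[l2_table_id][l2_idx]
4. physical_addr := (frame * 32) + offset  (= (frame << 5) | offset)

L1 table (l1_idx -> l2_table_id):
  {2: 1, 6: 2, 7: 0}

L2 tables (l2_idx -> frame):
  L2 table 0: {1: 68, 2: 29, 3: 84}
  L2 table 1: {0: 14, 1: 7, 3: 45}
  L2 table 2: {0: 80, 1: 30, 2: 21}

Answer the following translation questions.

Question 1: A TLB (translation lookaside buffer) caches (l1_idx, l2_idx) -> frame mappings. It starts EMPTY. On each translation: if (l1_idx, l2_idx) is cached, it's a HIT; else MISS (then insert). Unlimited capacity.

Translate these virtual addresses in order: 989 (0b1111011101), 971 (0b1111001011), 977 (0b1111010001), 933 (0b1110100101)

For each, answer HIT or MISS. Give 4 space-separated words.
vaddr=989: (7,2) not in TLB -> MISS, insert
vaddr=971: (7,2) in TLB -> HIT
vaddr=977: (7,2) in TLB -> HIT
vaddr=933: (7,1) not in TLB -> MISS, insert

Answer: MISS HIT HIT MISS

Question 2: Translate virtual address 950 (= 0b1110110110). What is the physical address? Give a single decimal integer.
Answer: 2198

Derivation:
vaddr = 950 = 0b1110110110
Split: l1_idx=7, l2_idx=1, offset=22
L1[7] = 0
L2[0][1] = 68
paddr = 68 * 32 + 22 = 2198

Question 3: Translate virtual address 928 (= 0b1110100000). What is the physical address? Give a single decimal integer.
vaddr = 928 = 0b1110100000
Split: l1_idx=7, l2_idx=1, offset=0
L1[7] = 0
L2[0][1] = 68
paddr = 68 * 32 + 0 = 2176

Answer: 2176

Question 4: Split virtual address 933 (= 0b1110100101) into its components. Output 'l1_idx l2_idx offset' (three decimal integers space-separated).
vaddr = 933 = 0b1110100101
  top 3 bits -> l1_idx = 7
  next 2 bits -> l2_idx = 1
  bottom 5 bits -> offset = 5

Answer: 7 1 5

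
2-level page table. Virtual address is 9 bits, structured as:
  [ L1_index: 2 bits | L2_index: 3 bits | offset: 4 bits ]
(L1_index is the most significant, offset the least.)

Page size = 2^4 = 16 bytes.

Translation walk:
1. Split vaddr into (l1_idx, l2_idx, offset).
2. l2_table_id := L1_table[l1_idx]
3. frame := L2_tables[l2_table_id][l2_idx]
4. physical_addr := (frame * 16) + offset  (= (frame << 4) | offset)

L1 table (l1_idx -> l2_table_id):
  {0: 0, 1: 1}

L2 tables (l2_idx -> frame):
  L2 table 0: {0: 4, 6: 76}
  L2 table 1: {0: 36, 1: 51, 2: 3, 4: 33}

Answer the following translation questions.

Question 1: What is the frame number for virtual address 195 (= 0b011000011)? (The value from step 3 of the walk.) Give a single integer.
vaddr = 195: l1_idx=1, l2_idx=4
L1[1] = 1; L2[1][4] = 33

Answer: 33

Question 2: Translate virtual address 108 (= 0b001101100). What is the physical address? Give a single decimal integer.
vaddr = 108 = 0b001101100
Split: l1_idx=0, l2_idx=6, offset=12
L1[0] = 0
L2[0][6] = 76
paddr = 76 * 16 + 12 = 1228

Answer: 1228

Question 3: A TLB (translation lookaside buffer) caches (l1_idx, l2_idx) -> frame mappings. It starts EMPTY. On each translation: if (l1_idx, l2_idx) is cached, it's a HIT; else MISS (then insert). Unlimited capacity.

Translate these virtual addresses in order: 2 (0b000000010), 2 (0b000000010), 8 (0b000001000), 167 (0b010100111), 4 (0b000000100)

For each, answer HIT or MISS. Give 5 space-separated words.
vaddr=2: (0,0) not in TLB -> MISS, insert
vaddr=2: (0,0) in TLB -> HIT
vaddr=8: (0,0) in TLB -> HIT
vaddr=167: (1,2) not in TLB -> MISS, insert
vaddr=4: (0,0) in TLB -> HIT

Answer: MISS HIT HIT MISS HIT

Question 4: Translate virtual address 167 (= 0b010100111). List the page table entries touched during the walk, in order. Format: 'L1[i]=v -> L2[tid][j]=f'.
vaddr = 167 = 0b010100111
Split: l1_idx=1, l2_idx=2, offset=7

Answer: L1[1]=1 -> L2[1][2]=3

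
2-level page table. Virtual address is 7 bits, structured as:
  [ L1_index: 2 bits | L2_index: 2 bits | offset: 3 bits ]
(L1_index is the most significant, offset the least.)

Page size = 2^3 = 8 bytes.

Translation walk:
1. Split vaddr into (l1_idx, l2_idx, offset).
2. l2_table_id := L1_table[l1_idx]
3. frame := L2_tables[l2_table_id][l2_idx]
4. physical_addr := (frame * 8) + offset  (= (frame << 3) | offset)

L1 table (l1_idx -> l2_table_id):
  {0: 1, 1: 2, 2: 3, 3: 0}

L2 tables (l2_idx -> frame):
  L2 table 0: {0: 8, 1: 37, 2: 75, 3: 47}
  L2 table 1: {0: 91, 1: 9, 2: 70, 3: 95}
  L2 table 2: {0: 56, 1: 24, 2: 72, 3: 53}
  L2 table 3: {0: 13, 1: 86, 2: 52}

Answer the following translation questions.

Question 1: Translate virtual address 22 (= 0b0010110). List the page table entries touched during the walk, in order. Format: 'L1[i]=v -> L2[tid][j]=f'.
Answer: L1[0]=1 -> L2[1][2]=70

Derivation:
vaddr = 22 = 0b0010110
Split: l1_idx=0, l2_idx=2, offset=6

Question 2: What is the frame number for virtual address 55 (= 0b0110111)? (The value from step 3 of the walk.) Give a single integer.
Answer: 72

Derivation:
vaddr = 55: l1_idx=1, l2_idx=2
L1[1] = 2; L2[2][2] = 72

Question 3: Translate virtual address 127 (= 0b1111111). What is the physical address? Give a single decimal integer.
Answer: 383

Derivation:
vaddr = 127 = 0b1111111
Split: l1_idx=3, l2_idx=3, offset=7
L1[3] = 0
L2[0][3] = 47
paddr = 47 * 8 + 7 = 383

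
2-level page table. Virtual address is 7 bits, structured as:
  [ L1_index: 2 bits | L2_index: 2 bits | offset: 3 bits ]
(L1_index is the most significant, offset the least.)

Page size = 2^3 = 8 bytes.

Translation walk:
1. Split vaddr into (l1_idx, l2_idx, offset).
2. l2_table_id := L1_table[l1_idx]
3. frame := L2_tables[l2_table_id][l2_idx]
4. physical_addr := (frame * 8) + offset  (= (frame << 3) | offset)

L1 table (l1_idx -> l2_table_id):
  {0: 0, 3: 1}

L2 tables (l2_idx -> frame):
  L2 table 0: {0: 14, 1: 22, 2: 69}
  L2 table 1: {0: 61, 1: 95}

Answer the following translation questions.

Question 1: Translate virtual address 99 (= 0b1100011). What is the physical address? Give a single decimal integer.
Answer: 491

Derivation:
vaddr = 99 = 0b1100011
Split: l1_idx=3, l2_idx=0, offset=3
L1[3] = 1
L2[1][0] = 61
paddr = 61 * 8 + 3 = 491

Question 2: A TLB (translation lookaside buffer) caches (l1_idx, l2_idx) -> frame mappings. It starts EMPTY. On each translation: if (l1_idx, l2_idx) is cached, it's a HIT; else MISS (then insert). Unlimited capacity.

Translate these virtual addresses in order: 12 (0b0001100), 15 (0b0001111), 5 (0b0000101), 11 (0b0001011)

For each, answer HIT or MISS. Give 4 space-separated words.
vaddr=12: (0,1) not in TLB -> MISS, insert
vaddr=15: (0,1) in TLB -> HIT
vaddr=5: (0,0) not in TLB -> MISS, insert
vaddr=11: (0,1) in TLB -> HIT

Answer: MISS HIT MISS HIT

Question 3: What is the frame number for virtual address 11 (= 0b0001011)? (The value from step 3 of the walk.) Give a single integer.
vaddr = 11: l1_idx=0, l2_idx=1
L1[0] = 0; L2[0][1] = 22

Answer: 22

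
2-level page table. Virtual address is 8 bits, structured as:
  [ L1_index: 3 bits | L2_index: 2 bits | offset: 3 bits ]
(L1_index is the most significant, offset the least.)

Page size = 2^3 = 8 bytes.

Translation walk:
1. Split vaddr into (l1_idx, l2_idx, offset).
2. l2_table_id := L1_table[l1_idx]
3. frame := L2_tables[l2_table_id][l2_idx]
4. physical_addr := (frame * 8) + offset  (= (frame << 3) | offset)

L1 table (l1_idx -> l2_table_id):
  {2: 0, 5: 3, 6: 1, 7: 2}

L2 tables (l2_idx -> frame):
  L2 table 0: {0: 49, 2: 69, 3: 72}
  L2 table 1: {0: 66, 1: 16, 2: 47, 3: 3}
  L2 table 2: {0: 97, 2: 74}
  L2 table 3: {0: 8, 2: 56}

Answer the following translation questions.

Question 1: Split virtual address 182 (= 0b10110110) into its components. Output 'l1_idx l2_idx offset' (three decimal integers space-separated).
vaddr = 182 = 0b10110110
  top 3 bits -> l1_idx = 5
  next 2 bits -> l2_idx = 2
  bottom 3 bits -> offset = 6

Answer: 5 2 6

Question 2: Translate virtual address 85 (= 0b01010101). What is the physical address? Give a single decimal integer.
vaddr = 85 = 0b01010101
Split: l1_idx=2, l2_idx=2, offset=5
L1[2] = 0
L2[0][2] = 69
paddr = 69 * 8 + 5 = 557

Answer: 557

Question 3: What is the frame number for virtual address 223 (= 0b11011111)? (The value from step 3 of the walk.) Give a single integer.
Answer: 3

Derivation:
vaddr = 223: l1_idx=6, l2_idx=3
L1[6] = 1; L2[1][3] = 3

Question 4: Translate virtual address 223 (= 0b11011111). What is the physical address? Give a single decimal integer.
vaddr = 223 = 0b11011111
Split: l1_idx=6, l2_idx=3, offset=7
L1[6] = 1
L2[1][3] = 3
paddr = 3 * 8 + 7 = 31

Answer: 31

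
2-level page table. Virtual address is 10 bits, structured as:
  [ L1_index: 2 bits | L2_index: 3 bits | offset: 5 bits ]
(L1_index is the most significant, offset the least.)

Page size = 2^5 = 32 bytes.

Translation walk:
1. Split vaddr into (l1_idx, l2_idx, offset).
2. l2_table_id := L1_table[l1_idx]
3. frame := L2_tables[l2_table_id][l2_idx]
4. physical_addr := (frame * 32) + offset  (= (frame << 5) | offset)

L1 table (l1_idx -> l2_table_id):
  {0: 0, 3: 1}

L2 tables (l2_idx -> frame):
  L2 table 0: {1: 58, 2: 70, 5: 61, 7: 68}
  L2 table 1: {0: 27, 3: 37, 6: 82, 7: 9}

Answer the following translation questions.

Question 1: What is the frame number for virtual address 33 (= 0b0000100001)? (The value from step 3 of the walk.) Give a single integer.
Answer: 58

Derivation:
vaddr = 33: l1_idx=0, l2_idx=1
L1[0] = 0; L2[0][1] = 58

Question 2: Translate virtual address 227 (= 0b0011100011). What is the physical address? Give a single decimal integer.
Answer: 2179

Derivation:
vaddr = 227 = 0b0011100011
Split: l1_idx=0, l2_idx=7, offset=3
L1[0] = 0
L2[0][7] = 68
paddr = 68 * 32 + 3 = 2179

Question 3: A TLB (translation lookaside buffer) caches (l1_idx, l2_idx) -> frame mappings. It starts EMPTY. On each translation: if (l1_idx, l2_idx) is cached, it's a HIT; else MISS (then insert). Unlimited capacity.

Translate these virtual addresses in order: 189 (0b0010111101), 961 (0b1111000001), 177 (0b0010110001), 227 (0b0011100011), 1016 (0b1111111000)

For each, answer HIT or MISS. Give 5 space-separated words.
vaddr=189: (0,5) not in TLB -> MISS, insert
vaddr=961: (3,6) not in TLB -> MISS, insert
vaddr=177: (0,5) in TLB -> HIT
vaddr=227: (0,7) not in TLB -> MISS, insert
vaddr=1016: (3,7) not in TLB -> MISS, insert

Answer: MISS MISS HIT MISS MISS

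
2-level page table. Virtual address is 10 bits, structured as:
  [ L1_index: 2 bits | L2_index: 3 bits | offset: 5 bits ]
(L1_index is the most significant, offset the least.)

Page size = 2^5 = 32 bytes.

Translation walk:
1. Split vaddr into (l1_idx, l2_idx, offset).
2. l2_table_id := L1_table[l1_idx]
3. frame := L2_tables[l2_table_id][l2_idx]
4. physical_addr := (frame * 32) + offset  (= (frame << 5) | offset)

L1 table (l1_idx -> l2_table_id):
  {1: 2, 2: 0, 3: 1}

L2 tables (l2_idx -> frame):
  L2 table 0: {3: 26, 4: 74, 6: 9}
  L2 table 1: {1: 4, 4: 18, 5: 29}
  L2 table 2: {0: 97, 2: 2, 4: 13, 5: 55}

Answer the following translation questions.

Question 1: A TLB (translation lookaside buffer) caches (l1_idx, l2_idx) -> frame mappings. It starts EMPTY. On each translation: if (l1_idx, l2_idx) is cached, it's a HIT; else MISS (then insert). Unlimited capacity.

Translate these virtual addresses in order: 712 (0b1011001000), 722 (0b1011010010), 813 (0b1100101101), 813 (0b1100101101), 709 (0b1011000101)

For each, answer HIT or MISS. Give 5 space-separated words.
vaddr=712: (2,6) not in TLB -> MISS, insert
vaddr=722: (2,6) in TLB -> HIT
vaddr=813: (3,1) not in TLB -> MISS, insert
vaddr=813: (3,1) in TLB -> HIT
vaddr=709: (2,6) in TLB -> HIT

Answer: MISS HIT MISS HIT HIT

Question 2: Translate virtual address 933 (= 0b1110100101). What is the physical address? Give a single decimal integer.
vaddr = 933 = 0b1110100101
Split: l1_idx=3, l2_idx=5, offset=5
L1[3] = 1
L2[1][5] = 29
paddr = 29 * 32 + 5 = 933

Answer: 933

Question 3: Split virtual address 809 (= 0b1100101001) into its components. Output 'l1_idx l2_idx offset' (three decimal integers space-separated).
Answer: 3 1 9

Derivation:
vaddr = 809 = 0b1100101001
  top 2 bits -> l1_idx = 3
  next 3 bits -> l2_idx = 1
  bottom 5 bits -> offset = 9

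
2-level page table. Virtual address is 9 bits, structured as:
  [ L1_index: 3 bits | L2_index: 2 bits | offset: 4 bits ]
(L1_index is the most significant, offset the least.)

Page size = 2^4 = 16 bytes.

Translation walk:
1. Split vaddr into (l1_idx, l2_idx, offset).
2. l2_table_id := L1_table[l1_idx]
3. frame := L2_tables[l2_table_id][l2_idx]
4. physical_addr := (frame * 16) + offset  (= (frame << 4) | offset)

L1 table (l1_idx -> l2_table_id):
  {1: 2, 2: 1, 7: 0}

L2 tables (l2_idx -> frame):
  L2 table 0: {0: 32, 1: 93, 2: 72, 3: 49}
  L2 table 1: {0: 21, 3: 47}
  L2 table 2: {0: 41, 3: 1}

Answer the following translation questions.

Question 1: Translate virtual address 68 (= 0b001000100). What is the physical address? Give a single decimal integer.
Answer: 660

Derivation:
vaddr = 68 = 0b001000100
Split: l1_idx=1, l2_idx=0, offset=4
L1[1] = 2
L2[2][0] = 41
paddr = 41 * 16 + 4 = 660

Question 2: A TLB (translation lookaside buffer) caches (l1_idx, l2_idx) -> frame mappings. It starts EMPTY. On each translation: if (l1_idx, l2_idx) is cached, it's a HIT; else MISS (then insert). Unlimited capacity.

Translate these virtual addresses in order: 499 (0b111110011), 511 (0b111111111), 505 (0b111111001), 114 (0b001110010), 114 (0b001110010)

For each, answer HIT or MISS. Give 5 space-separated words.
Answer: MISS HIT HIT MISS HIT

Derivation:
vaddr=499: (7,3) not in TLB -> MISS, insert
vaddr=511: (7,3) in TLB -> HIT
vaddr=505: (7,3) in TLB -> HIT
vaddr=114: (1,3) not in TLB -> MISS, insert
vaddr=114: (1,3) in TLB -> HIT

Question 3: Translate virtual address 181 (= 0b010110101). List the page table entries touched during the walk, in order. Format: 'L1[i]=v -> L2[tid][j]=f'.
Answer: L1[2]=1 -> L2[1][3]=47

Derivation:
vaddr = 181 = 0b010110101
Split: l1_idx=2, l2_idx=3, offset=5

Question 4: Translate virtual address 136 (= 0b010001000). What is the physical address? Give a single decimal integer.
Answer: 344

Derivation:
vaddr = 136 = 0b010001000
Split: l1_idx=2, l2_idx=0, offset=8
L1[2] = 1
L2[1][0] = 21
paddr = 21 * 16 + 8 = 344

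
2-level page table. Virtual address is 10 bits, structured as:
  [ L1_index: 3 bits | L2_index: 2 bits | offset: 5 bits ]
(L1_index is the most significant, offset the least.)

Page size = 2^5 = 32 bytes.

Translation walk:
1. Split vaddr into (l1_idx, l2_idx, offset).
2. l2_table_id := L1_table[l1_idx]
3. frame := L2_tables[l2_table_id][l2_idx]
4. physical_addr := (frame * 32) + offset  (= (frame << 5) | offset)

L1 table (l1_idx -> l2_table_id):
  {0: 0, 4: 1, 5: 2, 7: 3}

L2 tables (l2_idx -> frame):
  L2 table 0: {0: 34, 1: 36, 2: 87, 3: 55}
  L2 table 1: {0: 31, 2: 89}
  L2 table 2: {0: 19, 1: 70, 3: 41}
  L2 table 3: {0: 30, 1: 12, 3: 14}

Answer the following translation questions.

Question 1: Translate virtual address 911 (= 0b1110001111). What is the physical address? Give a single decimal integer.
Answer: 975

Derivation:
vaddr = 911 = 0b1110001111
Split: l1_idx=7, l2_idx=0, offset=15
L1[7] = 3
L2[3][0] = 30
paddr = 30 * 32 + 15 = 975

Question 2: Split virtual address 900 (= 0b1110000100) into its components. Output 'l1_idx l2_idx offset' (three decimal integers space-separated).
Answer: 7 0 4

Derivation:
vaddr = 900 = 0b1110000100
  top 3 bits -> l1_idx = 7
  next 2 bits -> l2_idx = 0
  bottom 5 bits -> offset = 4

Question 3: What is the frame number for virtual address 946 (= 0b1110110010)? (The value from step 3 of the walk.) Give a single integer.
vaddr = 946: l1_idx=7, l2_idx=1
L1[7] = 3; L2[3][1] = 12

Answer: 12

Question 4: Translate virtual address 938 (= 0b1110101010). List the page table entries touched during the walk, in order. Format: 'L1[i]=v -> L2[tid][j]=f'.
vaddr = 938 = 0b1110101010
Split: l1_idx=7, l2_idx=1, offset=10

Answer: L1[7]=3 -> L2[3][1]=12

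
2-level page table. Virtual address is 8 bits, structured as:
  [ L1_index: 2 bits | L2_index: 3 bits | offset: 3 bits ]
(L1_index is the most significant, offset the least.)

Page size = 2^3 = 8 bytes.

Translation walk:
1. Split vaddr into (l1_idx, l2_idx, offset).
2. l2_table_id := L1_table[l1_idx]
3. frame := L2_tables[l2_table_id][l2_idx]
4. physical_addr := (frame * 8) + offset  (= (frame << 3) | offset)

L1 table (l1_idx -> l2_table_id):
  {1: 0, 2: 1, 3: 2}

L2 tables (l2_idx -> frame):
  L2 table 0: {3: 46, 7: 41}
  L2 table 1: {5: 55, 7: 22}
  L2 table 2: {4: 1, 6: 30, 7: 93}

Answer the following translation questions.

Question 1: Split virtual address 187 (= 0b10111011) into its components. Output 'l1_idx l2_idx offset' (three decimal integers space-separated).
vaddr = 187 = 0b10111011
  top 2 bits -> l1_idx = 2
  next 3 bits -> l2_idx = 7
  bottom 3 bits -> offset = 3

Answer: 2 7 3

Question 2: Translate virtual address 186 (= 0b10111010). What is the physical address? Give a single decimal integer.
vaddr = 186 = 0b10111010
Split: l1_idx=2, l2_idx=7, offset=2
L1[2] = 1
L2[1][7] = 22
paddr = 22 * 8 + 2 = 178

Answer: 178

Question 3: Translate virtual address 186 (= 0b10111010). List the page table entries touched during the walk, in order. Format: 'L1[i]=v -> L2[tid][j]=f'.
vaddr = 186 = 0b10111010
Split: l1_idx=2, l2_idx=7, offset=2

Answer: L1[2]=1 -> L2[1][7]=22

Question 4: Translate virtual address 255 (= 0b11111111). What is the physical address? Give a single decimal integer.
vaddr = 255 = 0b11111111
Split: l1_idx=3, l2_idx=7, offset=7
L1[3] = 2
L2[2][7] = 93
paddr = 93 * 8 + 7 = 751

Answer: 751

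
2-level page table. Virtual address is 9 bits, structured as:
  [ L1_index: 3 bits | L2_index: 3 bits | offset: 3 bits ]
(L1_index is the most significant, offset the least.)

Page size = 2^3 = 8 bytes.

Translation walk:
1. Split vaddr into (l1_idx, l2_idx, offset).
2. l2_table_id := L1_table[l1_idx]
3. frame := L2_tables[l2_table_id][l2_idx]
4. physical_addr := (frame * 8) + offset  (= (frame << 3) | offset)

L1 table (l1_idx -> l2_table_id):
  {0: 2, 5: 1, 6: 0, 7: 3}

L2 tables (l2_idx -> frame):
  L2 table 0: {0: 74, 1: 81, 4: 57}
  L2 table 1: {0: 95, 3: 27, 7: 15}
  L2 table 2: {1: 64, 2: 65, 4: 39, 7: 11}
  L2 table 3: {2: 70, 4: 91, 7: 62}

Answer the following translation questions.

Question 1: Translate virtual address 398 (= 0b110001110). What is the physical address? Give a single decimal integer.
Answer: 654

Derivation:
vaddr = 398 = 0b110001110
Split: l1_idx=6, l2_idx=1, offset=6
L1[6] = 0
L2[0][1] = 81
paddr = 81 * 8 + 6 = 654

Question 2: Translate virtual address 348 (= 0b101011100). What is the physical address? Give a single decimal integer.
vaddr = 348 = 0b101011100
Split: l1_idx=5, l2_idx=3, offset=4
L1[5] = 1
L2[1][3] = 27
paddr = 27 * 8 + 4 = 220

Answer: 220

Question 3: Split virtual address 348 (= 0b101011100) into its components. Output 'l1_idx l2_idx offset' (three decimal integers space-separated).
vaddr = 348 = 0b101011100
  top 3 bits -> l1_idx = 5
  next 3 bits -> l2_idx = 3
  bottom 3 bits -> offset = 4

Answer: 5 3 4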